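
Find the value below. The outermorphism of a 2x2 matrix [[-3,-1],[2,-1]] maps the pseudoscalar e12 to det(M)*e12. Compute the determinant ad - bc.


The outermorphism of a linear map f sends e1^e2 to f(e1)^f(e2).
f(e1) = -3*e1 + 2*e2
f(e2) = -1*e1 - 1*e2
f(e1) ^ f(e2) = (-3*e1 + 2*e2) ^ (-1*e1 - 1*e2)
= (-3)*(-1)*e12 + 2*(-1)*e21
= (3 - (-2))*e12
= 5*e12
Coefficient = 5


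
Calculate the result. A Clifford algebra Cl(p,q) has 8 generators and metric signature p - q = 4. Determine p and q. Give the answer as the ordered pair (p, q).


We need p + q = 8 and p - q = 4.
Adding: 2p = 8 + 4 = 12, so p = 6.
Then q = 8 - 6 = 2.
(p, q) = (6, 2)


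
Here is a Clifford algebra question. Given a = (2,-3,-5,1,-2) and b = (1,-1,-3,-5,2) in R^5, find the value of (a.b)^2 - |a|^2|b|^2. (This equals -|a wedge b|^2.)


a . b = 2*1 + (-3)*(-1) + (-5)*(-3) + 1*(-5) + (-2)*2
= 2 + 3 + 15 + (-5) + (-4) = 11
|a|^2 = 2^2 + (-3)^2 + (-5)^2 + 1^2 + (-2)^2 = 43
|b|^2 = 1^2 + (-1)^2 + (-3)^2 + (-5)^2 + 2^2 = 40
(a.b)^2 = 11^2 = 121
|a|^2 * |b|^2 = 43 * 40 = 1720
Result = 121 - 1720 = -1599


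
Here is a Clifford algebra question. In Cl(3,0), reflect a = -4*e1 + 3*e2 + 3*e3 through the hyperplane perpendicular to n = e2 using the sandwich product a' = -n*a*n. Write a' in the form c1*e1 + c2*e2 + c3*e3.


Reflection formula: a' = -n*a*n, with n = e2 (unit vector, n^2 = 1).
For reflection through hyperplane perp to e2:
The component along e2 flips sign, others stay.
a = (-4, 3, 3)
a' = (-4, -3, 3)
a' = -4*e1 - 3*e2 + 3*e3


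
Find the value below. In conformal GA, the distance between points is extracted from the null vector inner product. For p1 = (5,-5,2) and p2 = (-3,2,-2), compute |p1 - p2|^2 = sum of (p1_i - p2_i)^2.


p1 - p2 = (8, -7, 4)
|p1 - p2|^2 = 8^2 + (-7)^2 + 4^2
= 64 + 49 + 16
= 129


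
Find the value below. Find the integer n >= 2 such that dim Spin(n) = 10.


dim Spin(n) = dim so(n) = n(n-1)/2.
Solve n(n-1)/2 = 10, i.e. n^2 - n - 20 = 0.
Discriminant = 1 + 8*10 = 81
n = (1 + sqrt(81))/2 = (1 + 9)/2 = 5


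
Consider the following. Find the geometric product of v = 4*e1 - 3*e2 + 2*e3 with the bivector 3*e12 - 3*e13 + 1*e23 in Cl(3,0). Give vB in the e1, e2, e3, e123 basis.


vB has grade-1 (vector) and grade-3 (trivector) parts: vB = (v _| B) + (v ^ B).
Vector part <vB>_1:
  e1: -v2*b12 - v3*b13 = -(-3)*(3) - (2)*(-3) = 15
  e2: v1*b12 - v3*b23 = (4)*(3) - (2)*(1) = 10
  e3: v1*b13 + v2*b23 = (4)*(-3) + (-3)*(1) = -15
Trivector part <vB>_3:
  e123: v1*b23 - v2*b13 + v3*b12 = (4)*(1) - (-3)*(-3) + (2)*(3) = 1
vB = 15*e1 + 10*e2 - 15*e3 + 1*e123


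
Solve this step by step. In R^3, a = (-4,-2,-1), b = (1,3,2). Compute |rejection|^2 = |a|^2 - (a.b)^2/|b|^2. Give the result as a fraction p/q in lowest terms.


|a|^2 = (-4)^2 + (-2)^2 + (-1)^2 = 21
|b|^2 = 1^2 + 3^2 + 2^2 = 14
a . b = (-4)*1 + (-2)*3 + (-1)*2 = -12
(a.b)^2 = (-12)^2 = 144
|rej|^2 = 21 - 144/14
= (294 - 144)/14
= 150/14
In lowest terms: 75/7


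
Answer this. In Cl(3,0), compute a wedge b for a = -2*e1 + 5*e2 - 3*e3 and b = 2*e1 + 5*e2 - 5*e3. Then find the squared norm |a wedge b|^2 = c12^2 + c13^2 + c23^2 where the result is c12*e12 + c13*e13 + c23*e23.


a wedge b = (a1*b2 - a2*b1)*e12 + (a1*b3 - a3*b1)*e13 + (a2*b3 - a3*b2)*e23
e12 coeff: (-2)*5 - 5*2 = -10 - 10 = -20
e13 coeff: (-2)*(-5) - (-3)*2 = 10 - (-6) = 16
e23 coeff: 5*(-5) - (-3)*5 = -25 - (-15) = -10
|a wedge b|^2 = (-20)^2 + 16^2 + (-10)^2
= 400 + 256 + 100
= 756


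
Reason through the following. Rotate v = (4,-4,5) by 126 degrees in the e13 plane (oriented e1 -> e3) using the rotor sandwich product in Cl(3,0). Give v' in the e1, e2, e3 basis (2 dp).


Rotor R = cos(63deg) - sin(63deg)*e13
Rotation angle theta = 2 * 63 = 126 degrees in the e13 plane (e1 -> e3).
The component perpendicular to the plane (e2) is invariant: v'_2 = v2 = -4.00
cos(126deg) = -0.5878, sin(126deg) = 0.8090
v'_1 = v1*cos(theta) - v3*sin(theta) = 4*(-0.5878) - 5*0.8090 = -6.40
v'_3 = v1*sin(theta) + v3*cos(theta) = 4*0.8090 + 5*(-0.5878) = 0.30
v' = -6.40*e1 - 4.00*e2 + 0.30*e3


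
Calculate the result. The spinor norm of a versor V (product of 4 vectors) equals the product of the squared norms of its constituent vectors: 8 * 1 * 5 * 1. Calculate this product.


Spinor norm N(V) = |v1|^2 * |v2|^2 * ... * |v4|^2
= 8 * 1 * 5 * 1
Running product: 8, 8, 40, 40
N(V) = 40


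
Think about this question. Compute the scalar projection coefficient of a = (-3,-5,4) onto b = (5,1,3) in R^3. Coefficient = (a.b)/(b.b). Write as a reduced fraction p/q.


Projection coefficient = (a . b) / (b . b)
a . b = (-3)*5 + (-5)*1 + 4*3
= -15 + (-5) + 12 = -8
b . b = 5^2 + 1^2 + 3^2
= 25 + 1 + 9 = 35
Coefficient = -8/35
In lowest terms: -8/35


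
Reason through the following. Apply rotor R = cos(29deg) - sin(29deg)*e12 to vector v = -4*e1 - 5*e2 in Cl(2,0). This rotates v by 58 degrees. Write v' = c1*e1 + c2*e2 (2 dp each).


Rotor R = cos(29deg) - sin(29deg)*e12
Rotation angle theta = 2 * 29 = 58 degrees
v' = R*v*~R rotates v by theta.
cos(58deg) = 0.5299, sin(58deg) = 0.8480
v'_1 = -4*cos(58deg) - (-5)*sin(58deg)
= -4*0.5299 - (-5)*0.8480
= 2.12
v'_2 = -4*sin(58deg) + (-5)*cos(58deg)
= -4*0.8480 + (-5)*0.5299
= -6.04
v' = 2.12*e1 - 6.04*e2


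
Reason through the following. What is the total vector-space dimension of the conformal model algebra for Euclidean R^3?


The conformal model of R^3 uses Cl(4,1): the 3 Euclidean generators plus two extra orthogonal generators e+ (e+^2 = +1) and e- (e-^2 = -1), from which the null vectors e0, einf are built.
Number of generators m = 3 + 2 = 5.
dim Cl(p,q) = 2^m = 2^5 = 32


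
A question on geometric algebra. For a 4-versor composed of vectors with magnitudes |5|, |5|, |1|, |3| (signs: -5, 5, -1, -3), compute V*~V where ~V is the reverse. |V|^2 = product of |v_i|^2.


Each vector v_i has |v_i|^2 = s_i^2
Squared scales: (-5)^2 = 25, 5^2 = 25, (-1)^2 = 1, (-3)^2 = 9
|V|^2 = 25 * 25 * 1 * 9
= 5625


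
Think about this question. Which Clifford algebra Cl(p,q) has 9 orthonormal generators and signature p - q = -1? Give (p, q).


We need p + q = 9 and p - q = -1.
Adding: 2p = 9 + (-1) = 8, so p = 4.
Then q = 9 - 4 = 5.
(p, q) = (4, 5)


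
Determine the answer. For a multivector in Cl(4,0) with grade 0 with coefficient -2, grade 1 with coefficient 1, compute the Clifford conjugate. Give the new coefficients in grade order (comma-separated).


Clifford conjugate sign for grade k: (-1)^(k(k+1)/2)
Grade 0: (-1)^(0*1/2) = (-1)^0 = 1, coeff -2 -> -2
Grade 1: (-1)^(1*2/2) = (-1)^1 = -1, coeff 1 -> -1
Conjugated coefficients: -2, -1


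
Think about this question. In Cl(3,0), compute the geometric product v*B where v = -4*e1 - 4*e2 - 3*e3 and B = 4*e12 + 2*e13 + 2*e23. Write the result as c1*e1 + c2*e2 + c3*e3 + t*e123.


vB has grade-1 (vector) and grade-3 (trivector) parts: vB = (v _| B) + (v ^ B).
Vector part <vB>_1:
  e1: -v2*b12 - v3*b13 = -(-4)*(4) - (-3)*(2) = 22
  e2: v1*b12 - v3*b23 = (-4)*(4) - (-3)*(2) = -10
  e3: v1*b13 + v2*b23 = (-4)*(2) + (-4)*(2) = -16
Trivector part <vB>_3:
  e123: v1*b23 - v2*b13 + v3*b12 = (-4)*(2) - (-4)*(2) + (-3)*(4) = -12
vB = 22*e1 - 10*e2 - 16*e3 - 12*e123


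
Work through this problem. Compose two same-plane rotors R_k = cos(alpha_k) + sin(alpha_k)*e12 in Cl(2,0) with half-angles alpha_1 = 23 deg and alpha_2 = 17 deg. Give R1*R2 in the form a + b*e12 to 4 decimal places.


Same-plane rotors commute and their half-angles add:
R1*R2 = cos(a1 + a2) + sin(a1 + a2)*e12.
a1 + a2 = 23 + 17 = 40 deg
cos(40 deg) = 0.7660
sin(40 deg) = 0.6428
R1*R2 = 0.7660 + 0.6428*e12


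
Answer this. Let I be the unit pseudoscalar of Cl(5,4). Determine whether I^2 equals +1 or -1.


The pseudoscalar I = e1...e_n (product of all n generators) of Cl(p,q) satisfies I^2 = (-1)^(q + n(n-1)/2).
p = 5, q = 4, n = p + q = 9
n(n-1)/2 = 9 * 8 / 2 = 36
Exponent = q + n(n-1)/2 = 4 + 36 = 40
I^2 = (-1)^40 = +1


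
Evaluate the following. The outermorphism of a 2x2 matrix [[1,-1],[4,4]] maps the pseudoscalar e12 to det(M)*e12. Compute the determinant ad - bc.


The outermorphism of a linear map f sends e1^e2 to f(e1)^f(e2).
f(e1) = 1*e1 + 4*e2
f(e2) = -1*e1 + 4*e2
f(e1) ^ f(e2) = (1*e1 + 4*e2) ^ (-1*e1 + 4*e2)
= 1*4*e12 + 4*(-1)*e21
= (4 - (-4))*e12
= 8*e12
Coefficient = 8


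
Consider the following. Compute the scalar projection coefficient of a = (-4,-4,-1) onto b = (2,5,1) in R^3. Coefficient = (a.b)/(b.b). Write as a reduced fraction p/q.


Projection coefficient = (a . b) / (b . b)
a . b = (-4)*2 + (-4)*5 + (-1)*1
= -8 + (-20) + (-1) = -29
b . b = 2^2 + 5^2 + 1^2
= 4 + 25 + 1 = 30
Coefficient = -29/30
In lowest terms: -29/30


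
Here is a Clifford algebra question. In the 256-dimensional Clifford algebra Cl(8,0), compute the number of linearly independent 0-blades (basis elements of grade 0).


Number of grade-k basis blades in Cl(p,q) with n = p + q is C(n, k).
n = 8 + 0 = 8
C(8, 0) = 8! / (0! * 8!)
= 40320 / (1 * 40320)
= 1


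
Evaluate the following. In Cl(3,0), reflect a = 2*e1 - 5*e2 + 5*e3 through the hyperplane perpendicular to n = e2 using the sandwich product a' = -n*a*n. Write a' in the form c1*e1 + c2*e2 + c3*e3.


Reflection formula: a' = -n*a*n, with n = e2 (unit vector, n^2 = 1).
For reflection through hyperplane perp to e2:
The component along e2 flips sign, others stay.
a = (2, -5, 5)
a' = (2, 5, 5)
a' = 2*e1 + 5*e2 + 5*e3


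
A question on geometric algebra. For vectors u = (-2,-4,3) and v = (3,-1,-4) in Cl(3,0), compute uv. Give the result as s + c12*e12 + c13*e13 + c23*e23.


In Cl(3,0): e_i^2 = 1, e_ie_j = -e_je_i for i != j.
Scalar part = u . v = (-2)*3 + (-4)*(-1) + 3*(-4)
= -6 + 4 + (-12) = -14
e12 coeff = (-2)*(-1) - (-4)*3 = 2 - (-12) = 14
e13 coeff = (-2)*(-4) - 3*3 = 8 - 9 = -1
e23 coeff = (-4)*(-4) - 3*(-1) = 16 - (-3) = 19
uv = -14 + 14*e12 - 1*e13 + 19*e23


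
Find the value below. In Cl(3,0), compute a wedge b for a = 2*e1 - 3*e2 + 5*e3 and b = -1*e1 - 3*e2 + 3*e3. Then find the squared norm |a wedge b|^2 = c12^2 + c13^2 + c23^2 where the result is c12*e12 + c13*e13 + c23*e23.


a wedge b = (a1*b2 - a2*b1)*e12 + (a1*b3 - a3*b1)*e13 + (a2*b3 - a3*b2)*e23
e12 coeff: 2*(-3) - (-3)*(-1) = -6 - 3 = -9
e13 coeff: 2*3 - 5*(-1) = 6 - (-5) = 11
e23 coeff: (-3)*3 - 5*(-3) = -9 - (-15) = 6
|a wedge b|^2 = (-9)^2 + 11^2 + 6^2
= 81 + 121 + 36
= 238


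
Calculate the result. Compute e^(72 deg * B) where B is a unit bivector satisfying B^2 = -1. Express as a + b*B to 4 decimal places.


For a unit bivector B with B^2 = -1, the exponential series gives
e^(theta*B) = cos(theta) + sin(theta)*B (the GA analogue of Euler's formula).
theta = 72 degrees = 1.256637 rad
cos(72 deg) = 0.3090
sin(72 deg) = 0.9511
exp(theta*B) = 0.3090 + 0.9511*B


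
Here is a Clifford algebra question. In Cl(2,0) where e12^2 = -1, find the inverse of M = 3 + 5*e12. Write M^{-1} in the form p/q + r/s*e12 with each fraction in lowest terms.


M = 3 + 5*e12, where e12^2 = -1.
Since M commutes with its reverse ~M = a - b*e12, M * ~M = a^2 - b^2*e12^2 = a^2 + b^2.
So M^{-1} = ~M / (a^2 + b^2) = (a - b*e12)/(a^2 + b^2).
a^2 + b^2 = 9 + 25 = 34
Scalar part = 3/34 = 3/34
Bivector coeff = -5/34 = -5/34
M^{-1} = 3/34 - 5/34*e12


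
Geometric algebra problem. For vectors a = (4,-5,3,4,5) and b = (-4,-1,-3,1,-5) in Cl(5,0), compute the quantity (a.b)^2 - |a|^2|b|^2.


a . b = 4*(-4) + (-5)*(-1) + 3*(-3) + 4*1 + 5*(-5)
= -16 + 5 + (-9) + 4 + (-25) = -41
|a|^2 = 4^2 + (-5)^2 + 3^2 + 4^2 + 5^2 = 91
|b|^2 = (-4)^2 + (-1)^2 + (-3)^2 + 1^2 + (-5)^2 = 52
(a.b)^2 = (-41)^2 = 1681
|a|^2 * |b|^2 = 91 * 52 = 4732
Result = 1681 - 4732 = -3051


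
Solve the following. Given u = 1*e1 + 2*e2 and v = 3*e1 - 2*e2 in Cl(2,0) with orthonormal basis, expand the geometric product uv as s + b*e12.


Expand: (1*e1 + 2*e2)(3*e1 - 2*e2)
= 1*3*e1e1 + 1*(-2)*e1e2 + 2*3*e2e1 + 2*(-2)*e2e2
Using e1^2 = e2^2 = 1, e2e1 = -e1e2:
Scalar part s = 1*3 + 2*(-2) = 3 + (-4) = -1
Bivector part b = 1*(-2) - 2*3 = -2 - 6 = -8
uv = -1 - 8*e12


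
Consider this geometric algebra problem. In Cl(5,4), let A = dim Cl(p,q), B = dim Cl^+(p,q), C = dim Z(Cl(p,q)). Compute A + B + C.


n = 5 + 4 = 9
Total dim = 2^9 = 512
Even subalgebra dim = 2^8 = 256
n is odd, so center dim = 2
Sum = 512 + 256 + 2 = 770


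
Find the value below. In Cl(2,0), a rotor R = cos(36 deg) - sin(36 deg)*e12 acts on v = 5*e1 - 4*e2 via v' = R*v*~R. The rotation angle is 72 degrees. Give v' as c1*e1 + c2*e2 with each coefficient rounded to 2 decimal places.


Rotor R = cos(36deg) - sin(36deg)*e12
Rotation angle theta = 2 * 36 = 72 degrees
v' = R*v*~R rotates v by theta.
cos(72deg) = 0.3090, sin(72deg) = 0.9511
v'_1 = 5*cos(72deg) - (-4)*sin(72deg)
= 5*0.3090 - (-4)*0.9511
= 5.35
v'_2 = 5*sin(72deg) + (-4)*cos(72deg)
= 5*0.9511 + (-4)*0.3090
= 3.52
v' = 5.35*e1 + 3.52*e2


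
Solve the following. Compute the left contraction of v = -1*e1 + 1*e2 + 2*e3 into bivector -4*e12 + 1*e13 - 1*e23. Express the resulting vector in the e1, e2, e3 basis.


Left contraction v _| B = <vB>_1 (grade-1 part of the geometric product vB).
Using e1_|e12 = e2, e2_|e12 = -e1, e1_|e13 = e3, e3_|e13 = -e1, e2_|e23 = e3, e3_|e23 = -e2:
e1 coeff: -v2*b12 - v3*b13 = -(1)*(-4) - (2)*(1) = 2
e2 coeff: v1*b12 - v3*b23 = (-1)*(-4) - (2)*(-1) = 6
e3 coeff: v1*b13 + v2*b23 = (-1)*(1) + (1)*(-1) = -2
v _| B = 2*e1 + 6*e2 - 2*e3


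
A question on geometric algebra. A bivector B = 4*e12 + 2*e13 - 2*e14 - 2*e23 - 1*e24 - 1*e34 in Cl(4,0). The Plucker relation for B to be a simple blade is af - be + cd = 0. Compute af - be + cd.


Plucker relation: af - be + cd
a*f = 4*(-1) = -4
b*e = 2*(-1) = -2
c*d = (-2)*(-2) = 4
af - be + cd = -4 - (-2) + 4
= 2


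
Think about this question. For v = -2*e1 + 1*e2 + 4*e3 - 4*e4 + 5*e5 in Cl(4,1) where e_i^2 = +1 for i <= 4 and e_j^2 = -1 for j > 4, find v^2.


v^2 = sum of c_i^2 * e_i^2
Positive signature terms (e_i^2 = +1): (-2)^2 + 1^2 + 4^2 + (-4)^2 = 37
Negative signature terms (e_j^2 = -1): 5^2 = 25
v^2 = 37 - 25 = 12


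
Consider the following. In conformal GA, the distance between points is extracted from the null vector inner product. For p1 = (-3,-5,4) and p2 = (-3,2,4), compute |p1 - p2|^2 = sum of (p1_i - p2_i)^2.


p1 - p2 = (0, -7, 0)
|p1 - p2|^2 = 0^2 + (-7)^2 + 0^2
= 0 + 49 + 0
= 49


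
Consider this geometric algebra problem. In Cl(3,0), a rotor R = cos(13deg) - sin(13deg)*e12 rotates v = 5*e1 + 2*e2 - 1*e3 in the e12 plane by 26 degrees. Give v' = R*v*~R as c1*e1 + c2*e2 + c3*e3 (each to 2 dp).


Rotor R = cos(13deg) - sin(13deg)*e12
Rotation angle theta = 2 * 13 = 26 degrees in the e12 plane (e1 -> e2).
The component perpendicular to the plane (e3) is invariant: v'_3 = v3 = -1.00
cos(26deg) = 0.8988, sin(26deg) = 0.4384
v'_1 = v1*cos(theta) - v2*sin(theta) = 5*0.8988 - 2*0.4384 = 3.62
v'_2 = v1*sin(theta) + v2*cos(theta) = 5*0.4384 + 2*0.8988 = 3.99
v' = 3.62*e1 + 3.99*e2 - 1.00*e3


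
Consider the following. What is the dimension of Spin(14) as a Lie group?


Spin(n) double-covers SO(n); both have Lie algebra so(n) of dimension n(n-1)/2.
n = 14
n(n-1) = 14 * 13 = 182
dim Spin(14) = 182/2 = 91


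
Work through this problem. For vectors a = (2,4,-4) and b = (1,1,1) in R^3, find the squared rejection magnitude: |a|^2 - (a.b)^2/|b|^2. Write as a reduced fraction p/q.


|a|^2 = 2^2 + 4^2 + (-4)^2 = 36
|b|^2 = 1^2 + 1^2 + 1^2 = 3
a . b = 2*1 + 4*1 + (-4)*1 = 2
(a.b)^2 = 2^2 = 4
|rej|^2 = 36 - 4/3
= (108 - 4)/3
= 104/3
In lowest terms: 104/3


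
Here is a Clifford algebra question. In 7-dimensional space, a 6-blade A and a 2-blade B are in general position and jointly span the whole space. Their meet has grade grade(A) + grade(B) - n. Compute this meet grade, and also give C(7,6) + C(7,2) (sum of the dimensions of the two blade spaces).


Meet grade = grade(A) + grade(B) - n
= 6 + 2 - 7 = 1
C(7,6) = 7
C(7,2) = 21
dim_A + dim_B = 7 + 21 = 28


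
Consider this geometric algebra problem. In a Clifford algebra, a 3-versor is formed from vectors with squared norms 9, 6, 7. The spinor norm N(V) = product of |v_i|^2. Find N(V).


Spinor norm N(V) = |v1|^2 * |v2|^2 * ... * |v3|^2
= 9 * 6 * 7
Running product: 9, 54, 378
N(V) = 378


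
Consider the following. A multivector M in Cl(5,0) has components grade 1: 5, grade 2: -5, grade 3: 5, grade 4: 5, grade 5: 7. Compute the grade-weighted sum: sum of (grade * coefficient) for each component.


Grade-weighted sum = sum of grade_k * coefficient_k
1*5 = 5
2*(-5) = -10
3*5 = 15
4*5 = 20
5*7 = 35
Total = 5 + (-10) + 15 + 20 + 35 = 65


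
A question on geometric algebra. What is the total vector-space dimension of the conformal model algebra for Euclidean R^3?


The conformal model of R^3 uses Cl(4,1): the 3 Euclidean generators plus two extra orthogonal generators e+ (e+^2 = +1) and e- (e-^2 = -1), from which the null vectors e0, einf are built.
Number of generators m = 3 + 2 = 5.
dim Cl(p,q) = 2^m = 2^5 = 32


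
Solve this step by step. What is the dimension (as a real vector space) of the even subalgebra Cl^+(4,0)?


Even subalgebra dimension = 2^(n-1)
n = 4 + 0 = 4
2^(4 - 1) = 2^3 = 8
Verification: sum of C(4,k) for even k = 1 + 6 + 1 = 8
Result = 8


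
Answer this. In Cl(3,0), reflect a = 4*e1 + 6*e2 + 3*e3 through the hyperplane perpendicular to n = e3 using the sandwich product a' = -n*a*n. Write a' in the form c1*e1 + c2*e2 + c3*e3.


Reflection formula: a' = -n*a*n, with n = e3 (unit vector, n^2 = 1).
For reflection through hyperplane perp to e3:
The component along e3 flips sign, others stay.
a = (4, 6, 3)
a' = (4, 6, -3)
a' = 4*e1 + 6*e2 - 3*e3


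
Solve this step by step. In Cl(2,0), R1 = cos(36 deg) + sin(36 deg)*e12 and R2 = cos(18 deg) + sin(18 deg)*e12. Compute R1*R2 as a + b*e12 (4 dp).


Same-plane rotors commute and their half-angles add:
R1*R2 = cos(a1 + a2) + sin(a1 + a2)*e12.
a1 + a2 = 36 + 18 = 54 deg
cos(54 deg) = 0.5878
sin(54 deg) = 0.8090
R1*R2 = 0.5878 + 0.8090*e12


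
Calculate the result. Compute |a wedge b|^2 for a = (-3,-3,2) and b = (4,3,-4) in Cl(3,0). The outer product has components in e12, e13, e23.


a wedge b = (a1*b2 - a2*b1)*e12 + (a1*b3 - a3*b1)*e13 + (a2*b3 - a3*b2)*e23
e12 coeff: (-3)*3 - (-3)*4 = -9 - (-12) = 3
e13 coeff: (-3)*(-4) - 2*4 = 12 - 8 = 4
e23 coeff: (-3)*(-4) - 2*3 = 12 - 6 = 6
|a wedge b|^2 = 3^2 + 4^2 + 6^2
= 9 + 16 + 36
= 61


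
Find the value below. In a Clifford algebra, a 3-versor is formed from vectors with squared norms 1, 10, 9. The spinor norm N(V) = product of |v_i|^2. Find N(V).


Spinor norm N(V) = |v1|^2 * |v2|^2 * ... * |v3|^2
= 1 * 10 * 9
Running product: 1, 10, 90
N(V) = 90


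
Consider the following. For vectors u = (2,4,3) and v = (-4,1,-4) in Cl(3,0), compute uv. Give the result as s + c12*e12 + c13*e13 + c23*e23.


In Cl(3,0): e_i^2 = 1, e_ie_j = -e_je_i for i != j.
Scalar part = u . v = 2*(-4) + 4*1 + 3*(-4)
= -8 + 4 + (-12) = -16
e12 coeff = 2*1 - 4*(-4) = 2 - (-16) = 18
e13 coeff = 2*(-4) - 3*(-4) = -8 - (-12) = 4
e23 coeff = 4*(-4) - 3*1 = -16 - 3 = -19
uv = -16 + 18*e12 + 4*e13 - 19*e23


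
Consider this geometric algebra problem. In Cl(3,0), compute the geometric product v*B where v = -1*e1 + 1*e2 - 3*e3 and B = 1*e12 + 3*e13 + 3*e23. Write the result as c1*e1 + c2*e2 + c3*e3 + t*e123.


vB has grade-1 (vector) and grade-3 (trivector) parts: vB = (v _| B) + (v ^ B).
Vector part <vB>_1:
  e1: -v2*b12 - v3*b13 = -(1)*(1) - (-3)*(3) = 8
  e2: v1*b12 - v3*b23 = (-1)*(1) - (-3)*(3) = 8
  e3: v1*b13 + v2*b23 = (-1)*(3) + (1)*(3) = 0
Trivector part <vB>_3:
  e123: v1*b23 - v2*b13 + v3*b12 = (-1)*(3) - (1)*(3) + (-3)*(1) = -9
vB = 8*e1 + 8*e2 + 0*e3 - 9*e123


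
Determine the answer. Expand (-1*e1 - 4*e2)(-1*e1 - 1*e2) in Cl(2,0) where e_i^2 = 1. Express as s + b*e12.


Expand: (-1*e1 - 4*e2)(-1*e1 - 1*e2)
= (-1)*(-1)*e1e1 + (-1)*(-1)*e1e2 + (-4)*(-1)*e2e1 + (-4)*(-1)*e2e2
Using e1^2 = e2^2 = 1, e2e1 = -e1e2:
Scalar part s = (-1)*(-1) + (-4)*(-1) = 1 + 4 = 5
Bivector part b = (-1)*(-1) - (-4)*(-1) = 1 - 4 = -3
uv = 5 - 3*e12


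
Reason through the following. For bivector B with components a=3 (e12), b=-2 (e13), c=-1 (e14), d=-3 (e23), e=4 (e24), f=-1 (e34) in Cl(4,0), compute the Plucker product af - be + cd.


Plucker relation: af - be + cd
a*f = 3*(-1) = -3
b*e = (-2)*4 = -8
c*d = (-1)*(-3) = 3
af - be + cd = -3 - (-8) + 3
= 8


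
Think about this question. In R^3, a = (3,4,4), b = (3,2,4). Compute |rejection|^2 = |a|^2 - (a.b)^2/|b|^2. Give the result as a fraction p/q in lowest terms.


|a|^2 = 3^2 + 4^2 + 4^2 = 41
|b|^2 = 3^2 + 2^2 + 4^2 = 29
a . b = 3*3 + 4*2 + 4*4 = 33
(a.b)^2 = 33^2 = 1089
|rej|^2 = 41 - 1089/29
= (1189 - 1089)/29
= 100/29
In lowest terms: 100/29


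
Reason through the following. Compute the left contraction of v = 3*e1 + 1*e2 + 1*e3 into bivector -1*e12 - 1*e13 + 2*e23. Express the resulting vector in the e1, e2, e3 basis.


Left contraction v _| B = <vB>_1 (grade-1 part of the geometric product vB).
Using e1_|e12 = e2, e2_|e12 = -e1, e1_|e13 = e3, e3_|e13 = -e1, e2_|e23 = e3, e3_|e23 = -e2:
e1 coeff: -v2*b12 - v3*b13 = -(1)*(-1) - (1)*(-1) = 2
e2 coeff: v1*b12 - v3*b23 = (3)*(-1) - (1)*(2) = -5
e3 coeff: v1*b13 + v2*b23 = (3)*(-1) + (1)*(2) = -1
v _| B = 2*e1 - 5*e2 - 1*e3


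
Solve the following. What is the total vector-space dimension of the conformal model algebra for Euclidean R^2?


The conformal model of R^2 uses Cl(3,1): the 2 Euclidean generators plus two extra orthogonal generators e+ (e+^2 = +1) and e- (e-^2 = -1), from which the null vectors e0, einf are built.
Number of generators m = 2 + 2 = 4.
dim Cl(p,q) = 2^m = 2^4 = 16


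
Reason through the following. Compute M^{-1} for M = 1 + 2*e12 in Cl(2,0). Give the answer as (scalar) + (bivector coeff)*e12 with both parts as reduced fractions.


M = 1 + 2*e12, where e12^2 = -1.
Since M commutes with its reverse ~M = a - b*e12, M * ~M = a^2 - b^2*e12^2 = a^2 + b^2.
So M^{-1} = ~M / (a^2 + b^2) = (a - b*e12)/(a^2 + b^2).
a^2 + b^2 = 1 + 4 = 5
Scalar part = 1/5 = 1/5
Bivector coeff = -2/5 = -2/5
M^{-1} = 1/5 - 2/5*e12


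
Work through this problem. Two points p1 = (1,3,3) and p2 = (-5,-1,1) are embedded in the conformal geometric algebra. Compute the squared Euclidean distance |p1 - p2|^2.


p1 - p2 = (6, 4, 2)
|p1 - p2|^2 = 6^2 + 4^2 + 2^2
= 36 + 16 + 4
= 56


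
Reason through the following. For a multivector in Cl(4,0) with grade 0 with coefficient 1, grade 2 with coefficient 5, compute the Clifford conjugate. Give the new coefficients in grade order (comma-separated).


Clifford conjugate sign for grade k: (-1)^(k(k+1)/2)
Grade 0: (-1)^(0*1/2) = (-1)^0 = 1, coeff 1 -> 1
Grade 2: (-1)^(2*3/2) = (-1)^3 = -1, coeff 5 -> -5
Conjugated coefficients: 1, -5


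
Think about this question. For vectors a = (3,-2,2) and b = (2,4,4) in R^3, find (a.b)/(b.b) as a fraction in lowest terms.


Projection coefficient = (a . b) / (b . b)
a . b = 3*2 + (-2)*4 + 2*4
= 6 + (-8) + 8 = 6
b . b = 2^2 + 4^2 + 4^2
= 4 + 16 + 16 = 36
Coefficient = 6/36
In lowest terms: 1/6


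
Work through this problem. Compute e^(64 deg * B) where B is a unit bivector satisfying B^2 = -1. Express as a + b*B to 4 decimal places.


For a unit bivector B with B^2 = -1, the exponential series gives
e^(theta*B) = cos(theta) + sin(theta)*B (the GA analogue of Euler's formula).
theta = 64 degrees = 1.117011 rad
cos(64 deg) = 0.4384
sin(64 deg) = 0.8988
exp(theta*B) = 0.4384 + 0.8988*B


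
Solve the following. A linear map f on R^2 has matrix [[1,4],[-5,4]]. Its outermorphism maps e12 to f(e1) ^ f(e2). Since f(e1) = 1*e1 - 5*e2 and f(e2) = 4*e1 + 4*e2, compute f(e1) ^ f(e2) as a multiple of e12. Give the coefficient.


The outermorphism of a linear map f sends e1^e2 to f(e1)^f(e2).
f(e1) = 1*e1 - 5*e2
f(e2) = 4*e1 + 4*e2
f(e1) ^ f(e2) = (1*e1 - 5*e2) ^ (4*e1 + 4*e2)
= 1*4*e12 + (-5)*4*e21
= (4 - (-20))*e12
= 24*e12
Coefficient = 24


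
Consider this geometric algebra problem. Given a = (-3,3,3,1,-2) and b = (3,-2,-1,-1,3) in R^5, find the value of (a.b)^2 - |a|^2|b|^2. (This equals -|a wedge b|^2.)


a . b = (-3)*3 + 3*(-2) + 3*(-1) + 1*(-1) + (-2)*3
= -9 + (-6) + (-3) + (-1) + (-6) = -25
|a|^2 = (-3)^2 + 3^2 + 3^2 + 1^2 + (-2)^2 = 32
|b|^2 = 3^2 + (-2)^2 + (-1)^2 + (-1)^2 + 3^2 = 24
(a.b)^2 = (-25)^2 = 625
|a|^2 * |b|^2 = 32 * 24 = 768
Result = 625 - 768 = -143


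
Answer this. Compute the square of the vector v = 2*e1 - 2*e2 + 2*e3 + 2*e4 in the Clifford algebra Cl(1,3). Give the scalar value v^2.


v^2 = sum of c_i^2 * e_i^2
Positive signature terms (e_i^2 = +1): 2^2 = 4
Negative signature terms (e_j^2 = -1): (-2)^2 + 2^2 + 2^2 = 12
v^2 = 4 - 12 = -8


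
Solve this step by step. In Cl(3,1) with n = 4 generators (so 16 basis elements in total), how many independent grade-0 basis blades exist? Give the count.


Number of grade-k basis blades in Cl(p,q) with n = p + q is C(n, k).
n = 3 + 1 = 4
C(4, 0) = 4! / (0! * 4!)
= 24 / (1 * 24)
= 1


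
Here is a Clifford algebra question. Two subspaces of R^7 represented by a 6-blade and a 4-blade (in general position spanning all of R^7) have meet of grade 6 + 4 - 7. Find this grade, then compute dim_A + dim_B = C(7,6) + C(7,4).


Meet grade = grade(A) + grade(B) - n
= 6 + 4 - 7 = 3
C(7,6) = 7
C(7,4) = 35
dim_A + dim_B = 7 + 35 = 42


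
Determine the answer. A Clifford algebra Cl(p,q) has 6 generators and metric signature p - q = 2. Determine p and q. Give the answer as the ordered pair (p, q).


We need p + q = 6 and p - q = 2.
Adding: 2p = 6 + 2 = 8, so p = 4.
Then q = 6 - 4 = 2.
(p, q) = (4, 2)


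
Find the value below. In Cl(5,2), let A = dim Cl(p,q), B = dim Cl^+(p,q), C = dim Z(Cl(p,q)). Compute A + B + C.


n = 5 + 2 = 7
Total dim = 2^7 = 128
Even subalgebra dim = 2^6 = 64
n is odd, so center dim = 2
Sum = 128 + 64 + 2 = 194


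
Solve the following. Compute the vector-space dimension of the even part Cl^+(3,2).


Even subalgebra dimension = 2^(n-1)
n = 3 + 2 = 5
2^(5 - 1) = 2^4 = 16
Verification: sum of C(5,k) for even k = 1 + 10 + 5 = 16
Result = 16


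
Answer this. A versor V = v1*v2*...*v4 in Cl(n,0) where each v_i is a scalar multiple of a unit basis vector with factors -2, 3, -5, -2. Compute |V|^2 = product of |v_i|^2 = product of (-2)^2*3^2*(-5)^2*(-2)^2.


Each vector v_i has |v_i|^2 = s_i^2
Squared scales: (-2)^2 = 4, 3^2 = 9, (-5)^2 = 25, (-2)^2 = 4
|V|^2 = 4 * 9 * 25 * 4
= 3600


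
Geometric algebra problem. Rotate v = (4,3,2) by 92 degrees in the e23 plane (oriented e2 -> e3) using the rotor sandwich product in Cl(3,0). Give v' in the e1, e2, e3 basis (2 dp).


Rotor R = cos(46deg) - sin(46deg)*e23
Rotation angle theta = 2 * 46 = 92 degrees in the e23 plane (e2 -> e3).
The component perpendicular to the plane (e1) is invariant: v'_1 = v1 = 4.00
cos(92deg) = -0.0349, sin(92deg) = 0.9994
v'_2 = v2*cos(theta) - v3*sin(theta) = 3*(-0.0349) - 2*0.9994 = -2.10
v'_3 = v2*sin(theta) + v3*cos(theta) = 3*0.9994 + 2*(-0.0349) = 2.93
v' = 4.00*e1 - 2.10*e2 + 2.93*e3


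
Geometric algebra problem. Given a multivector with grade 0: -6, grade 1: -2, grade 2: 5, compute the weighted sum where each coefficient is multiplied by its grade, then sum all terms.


Grade-weighted sum = sum of grade_k * coefficient_k
0*(-6) = 0
1*(-2) = -2
2*5 = 10
Total = 0 + (-2) + 10 = 8


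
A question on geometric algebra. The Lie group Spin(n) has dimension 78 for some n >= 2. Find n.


dim Spin(n) = dim so(n) = n(n-1)/2.
Solve n(n-1)/2 = 78, i.e. n^2 - n - 156 = 0.
Discriminant = 1 + 8*78 = 625
n = (1 + sqrt(625))/2 = (1 + 25)/2 = 13


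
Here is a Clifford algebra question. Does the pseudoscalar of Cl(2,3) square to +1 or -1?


The pseudoscalar I = e1...e_n (product of all n generators) of Cl(p,q) satisfies I^2 = (-1)^(q + n(n-1)/2).
p = 2, q = 3, n = p + q = 5
n(n-1)/2 = 5 * 4 / 2 = 10
Exponent = q + n(n-1)/2 = 3 + 10 = 13
I^2 = (-1)^13 = -1


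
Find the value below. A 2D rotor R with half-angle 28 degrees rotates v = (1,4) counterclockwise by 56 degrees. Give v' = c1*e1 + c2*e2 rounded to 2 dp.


Rotor R = cos(28deg) - sin(28deg)*e12
Rotation angle theta = 2 * 28 = 56 degrees
v' = R*v*~R rotates v by theta.
cos(56deg) = 0.5592, sin(56deg) = 0.8290
v'_1 = 1*cos(56deg) - 4*sin(56deg)
= 1*0.5592 - 4*0.8290
= -2.76
v'_2 = 1*sin(56deg) + 4*cos(56deg)
= 1*0.8290 + 4*0.5592
= 3.07
v' = -2.76*e1 + 3.07*e2


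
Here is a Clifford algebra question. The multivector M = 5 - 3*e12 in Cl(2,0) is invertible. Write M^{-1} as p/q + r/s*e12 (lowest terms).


M = 5 - 3*e12, where e12^2 = -1.
Since M commutes with its reverse ~M = a - b*e12, M * ~M = a^2 - b^2*e12^2 = a^2 + b^2.
So M^{-1} = ~M / (a^2 + b^2) = (a - b*e12)/(a^2 + b^2).
a^2 + b^2 = 25 + 9 = 34
Scalar part = 5/34 = 5/34
Bivector coeff = 3/34 = 3/34
M^{-1} = 5/34 + 3/34*e12


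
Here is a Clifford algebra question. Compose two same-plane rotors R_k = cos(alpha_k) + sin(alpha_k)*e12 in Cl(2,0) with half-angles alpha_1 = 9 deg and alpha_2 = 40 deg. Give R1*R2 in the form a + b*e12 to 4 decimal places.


Same-plane rotors commute and their half-angles add:
R1*R2 = cos(a1 + a2) + sin(a1 + a2)*e12.
a1 + a2 = 9 + 40 = 49 deg
cos(49 deg) = 0.6561
sin(49 deg) = 0.7547
R1*R2 = 0.6561 + 0.7547*e12


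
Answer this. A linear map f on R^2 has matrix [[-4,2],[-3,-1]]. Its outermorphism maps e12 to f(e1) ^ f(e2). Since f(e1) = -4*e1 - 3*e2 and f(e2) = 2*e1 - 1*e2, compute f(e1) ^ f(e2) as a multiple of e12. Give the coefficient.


The outermorphism of a linear map f sends e1^e2 to f(e1)^f(e2).
f(e1) = -4*e1 - 3*e2
f(e2) = 2*e1 - 1*e2
f(e1) ^ f(e2) = (-4*e1 - 3*e2) ^ (2*e1 - 1*e2)
= (-4)*(-1)*e12 + (-3)*2*e21
= (4 - (-6))*e12
= 10*e12
Coefficient = 10


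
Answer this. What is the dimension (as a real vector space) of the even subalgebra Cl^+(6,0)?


Even subalgebra dimension = 2^(n-1)
n = 6 + 0 = 6
2^(6 - 1) = 2^5 = 32
Verification: sum of C(6,k) for even k = 1 + 15 + 15 + 1 = 32
Result = 32


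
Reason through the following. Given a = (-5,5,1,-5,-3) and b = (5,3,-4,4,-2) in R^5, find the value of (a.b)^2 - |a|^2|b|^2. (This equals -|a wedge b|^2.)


a . b = (-5)*5 + 5*3 + 1*(-4) + (-5)*4 + (-3)*(-2)
= -25 + 15 + (-4) + (-20) + 6 = -28
|a|^2 = (-5)^2 + 5^2 + 1^2 + (-5)^2 + (-3)^2 = 85
|b|^2 = 5^2 + 3^2 + (-4)^2 + 4^2 + (-2)^2 = 70
(a.b)^2 = (-28)^2 = 784
|a|^2 * |b|^2 = 85 * 70 = 5950
Result = 784 - 5950 = -5166


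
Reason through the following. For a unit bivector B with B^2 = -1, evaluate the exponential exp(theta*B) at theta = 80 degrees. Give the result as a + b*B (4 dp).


For a unit bivector B with B^2 = -1, the exponential series gives
e^(theta*B) = cos(theta) + sin(theta)*B (the GA analogue of Euler's formula).
theta = 80 degrees = 1.396263 rad
cos(80 deg) = 0.1736
sin(80 deg) = 0.9848
exp(theta*B) = 0.1736 + 0.9848*B


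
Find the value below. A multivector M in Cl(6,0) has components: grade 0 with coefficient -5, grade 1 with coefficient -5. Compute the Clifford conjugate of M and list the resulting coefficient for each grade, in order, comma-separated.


Clifford conjugate sign for grade k: (-1)^(k(k+1)/2)
Grade 0: (-1)^(0*1/2) = (-1)^0 = 1, coeff -5 -> -5
Grade 1: (-1)^(1*2/2) = (-1)^1 = -1, coeff -5 -> 5
Conjugated coefficients: -5, 5


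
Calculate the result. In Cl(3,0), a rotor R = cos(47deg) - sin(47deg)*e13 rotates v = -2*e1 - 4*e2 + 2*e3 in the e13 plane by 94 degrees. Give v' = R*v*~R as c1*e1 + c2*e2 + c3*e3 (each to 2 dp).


Rotor R = cos(47deg) - sin(47deg)*e13
Rotation angle theta = 2 * 47 = 94 degrees in the e13 plane (e1 -> e3).
The component perpendicular to the plane (e2) is invariant: v'_2 = v2 = -4.00
cos(94deg) = -0.0698, sin(94deg) = 0.9976
v'_1 = v1*cos(theta) - v3*sin(theta) = -2*(-0.0698) - 2*0.9976 = -1.86
v'_3 = v1*sin(theta) + v3*cos(theta) = -2*0.9976 + 2*(-0.0698) = -2.13
v' = -1.86*e1 - 4.00*e2 - 2.13*e3


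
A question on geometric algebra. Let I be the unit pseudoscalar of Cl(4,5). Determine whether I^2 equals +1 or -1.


The pseudoscalar I = e1...e_n (product of all n generators) of Cl(p,q) satisfies I^2 = (-1)^(q + n(n-1)/2).
p = 4, q = 5, n = p + q = 9
n(n-1)/2 = 9 * 8 / 2 = 36
Exponent = q + n(n-1)/2 = 5 + 36 = 41
I^2 = (-1)^41 = -1


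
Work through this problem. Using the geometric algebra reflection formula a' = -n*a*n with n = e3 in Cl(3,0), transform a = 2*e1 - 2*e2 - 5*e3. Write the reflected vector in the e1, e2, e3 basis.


Reflection formula: a' = -n*a*n, with n = e3 (unit vector, n^2 = 1).
For reflection through hyperplane perp to e3:
The component along e3 flips sign, others stay.
a = (2, -2, -5)
a' = (2, -2, 5)
a' = 2*e1 - 2*e2 + 5*e3


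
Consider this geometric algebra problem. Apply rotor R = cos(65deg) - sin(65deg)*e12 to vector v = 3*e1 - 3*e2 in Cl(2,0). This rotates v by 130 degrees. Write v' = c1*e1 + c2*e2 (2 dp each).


Rotor R = cos(65deg) - sin(65deg)*e12
Rotation angle theta = 2 * 65 = 130 degrees
v' = R*v*~R rotates v by theta.
cos(130deg) = -0.6428, sin(130deg) = 0.7660
v'_1 = 3*cos(130deg) - (-3)*sin(130deg)
= 3*(-0.6428) - (-3)*0.7660
= 0.37
v'_2 = 3*sin(130deg) + (-3)*cos(130deg)
= 3*0.7660 + (-3)*(-0.6428)
= 4.23
v' = 0.37*e1 + 4.23*e2


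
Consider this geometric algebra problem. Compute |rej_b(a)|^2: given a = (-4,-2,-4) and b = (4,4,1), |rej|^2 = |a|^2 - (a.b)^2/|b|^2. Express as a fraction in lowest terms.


|a|^2 = (-4)^2 + (-2)^2 + (-4)^2 = 36
|b|^2 = 4^2 + 4^2 + 1^2 = 33
a . b = (-4)*4 + (-2)*4 + (-4)*1 = -28
(a.b)^2 = (-28)^2 = 784
|rej|^2 = 36 - 784/33
= (1188 - 784)/33
= 404/33
In lowest terms: 404/33


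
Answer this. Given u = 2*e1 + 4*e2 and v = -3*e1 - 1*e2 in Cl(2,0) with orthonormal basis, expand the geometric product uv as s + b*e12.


Expand: (2*e1 + 4*e2)(-3*e1 - 1*e2)
= 2*(-3)*e1e1 + 2*(-1)*e1e2 + 4*(-3)*e2e1 + 4*(-1)*e2e2
Using e1^2 = e2^2 = 1, e2e1 = -e1e2:
Scalar part s = 2*(-3) + 4*(-1) = -6 + (-4) = -10
Bivector part b = 2*(-1) - 4*(-3) = -2 - (-12) = 10
uv = -10 + 10*e12


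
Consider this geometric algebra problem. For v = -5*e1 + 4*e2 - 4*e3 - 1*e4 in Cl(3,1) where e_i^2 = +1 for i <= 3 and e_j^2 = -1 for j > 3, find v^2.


v^2 = sum of c_i^2 * e_i^2
Positive signature terms (e_i^2 = +1): (-5)^2 + 4^2 + (-4)^2 = 57
Negative signature terms (e_j^2 = -1): (-1)^2 = 1
v^2 = 57 - 1 = 56


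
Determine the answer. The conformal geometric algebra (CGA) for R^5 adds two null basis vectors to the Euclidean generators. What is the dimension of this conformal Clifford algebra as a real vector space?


The conformal model of R^5 uses Cl(6,1): the 5 Euclidean generators plus two extra orthogonal generators e+ (e+^2 = +1) and e- (e-^2 = -1), from which the null vectors e0, einf are built.
Number of generators m = 5 + 2 = 7.
dim Cl(p,q) = 2^m = 2^7 = 128


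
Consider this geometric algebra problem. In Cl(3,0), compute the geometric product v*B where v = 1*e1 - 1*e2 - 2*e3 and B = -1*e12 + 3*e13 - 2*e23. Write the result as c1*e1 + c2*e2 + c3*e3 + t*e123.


vB has grade-1 (vector) and grade-3 (trivector) parts: vB = (v _| B) + (v ^ B).
Vector part <vB>_1:
  e1: -v2*b12 - v3*b13 = -(-1)*(-1) - (-2)*(3) = 5
  e2: v1*b12 - v3*b23 = (1)*(-1) - (-2)*(-2) = -5
  e3: v1*b13 + v2*b23 = (1)*(3) + (-1)*(-2) = 5
Trivector part <vB>_3:
  e123: v1*b23 - v2*b13 + v3*b12 = (1)*(-2) - (-1)*(3) + (-2)*(-1) = 3
vB = 5*e1 - 5*e2 + 5*e3 + 3*e123


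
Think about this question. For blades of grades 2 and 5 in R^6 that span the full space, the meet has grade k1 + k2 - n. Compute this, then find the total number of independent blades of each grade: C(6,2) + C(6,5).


Meet grade = grade(A) + grade(B) - n
= 2 + 5 - 6 = 1
C(6,2) = 15
C(6,5) = 6
dim_A + dim_B = 15 + 6 = 21


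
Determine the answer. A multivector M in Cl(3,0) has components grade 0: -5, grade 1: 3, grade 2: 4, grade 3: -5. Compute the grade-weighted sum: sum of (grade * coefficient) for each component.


Grade-weighted sum = sum of grade_k * coefficient_k
0*(-5) = 0
1*3 = 3
2*4 = 8
3*(-5) = -15
Total = 0 + 3 + 8 + (-15) = -4


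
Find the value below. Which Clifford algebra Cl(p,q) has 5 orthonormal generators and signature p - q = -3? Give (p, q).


We need p + q = 5 and p - q = -3.
Adding: 2p = 5 + (-3) = 2, so p = 1.
Then q = 5 - 1 = 4.
(p, q) = (1, 4)


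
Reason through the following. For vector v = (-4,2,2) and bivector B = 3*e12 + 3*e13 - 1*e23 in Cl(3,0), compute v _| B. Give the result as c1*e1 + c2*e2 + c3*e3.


Left contraction v _| B = <vB>_1 (grade-1 part of the geometric product vB).
Using e1_|e12 = e2, e2_|e12 = -e1, e1_|e13 = e3, e3_|e13 = -e1, e2_|e23 = e3, e3_|e23 = -e2:
e1 coeff: -v2*b12 - v3*b13 = -(2)*(3) - (2)*(3) = -12
e2 coeff: v1*b12 - v3*b23 = (-4)*(3) - (2)*(-1) = -10
e3 coeff: v1*b13 + v2*b23 = (-4)*(3) + (2)*(-1) = -14
v _| B = -12*e1 - 10*e2 - 14*e3


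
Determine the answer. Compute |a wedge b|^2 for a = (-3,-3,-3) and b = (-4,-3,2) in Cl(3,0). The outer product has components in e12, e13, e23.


a wedge b = (a1*b2 - a2*b1)*e12 + (a1*b3 - a3*b1)*e13 + (a2*b3 - a3*b2)*e23
e12 coeff: (-3)*(-3) - (-3)*(-4) = 9 - 12 = -3
e13 coeff: (-3)*2 - (-3)*(-4) = -6 - 12 = -18
e23 coeff: (-3)*2 - (-3)*(-3) = -6 - 9 = -15
|a wedge b|^2 = (-3)^2 + (-18)^2 + (-15)^2
= 9 + 324 + 225
= 558


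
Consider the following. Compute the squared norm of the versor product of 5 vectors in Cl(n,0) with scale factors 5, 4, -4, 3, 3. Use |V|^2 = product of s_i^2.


Each vector v_i has |v_i|^2 = s_i^2
Squared scales: 5^2 = 25, 4^2 = 16, (-4)^2 = 16, 3^2 = 9, 3^2 = 9
|V|^2 = 25 * 16 * 16 * 9 * 9
= 518400


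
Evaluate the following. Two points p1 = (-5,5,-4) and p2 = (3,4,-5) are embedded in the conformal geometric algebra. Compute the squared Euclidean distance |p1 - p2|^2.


p1 - p2 = (-8, 1, 1)
|p1 - p2|^2 = (-8)^2 + 1^2 + 1^2
= 64 + 1 + 1
= 66


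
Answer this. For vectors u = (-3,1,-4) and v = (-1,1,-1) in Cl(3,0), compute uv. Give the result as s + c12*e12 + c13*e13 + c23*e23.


In Cl(3,0): e_i^2 = 1, e_ie_j = -e_je_i for i != j.
Scalar part = u . v = (-3)*(-1) + 1*1 + (-4)*(-1)
= 3 + 1 + 4 = 8
e12 coeff = (-3)*1 - 1*(-1) = -3 - (-1) = -2
e13 coeff = (-3)*(-1) - (-4)*(-1) = 3 - 4 = -1
e23 coeff = 1*(-1) - (-4)*1 = -1 - (-4) = 3
uv = 8 - 2*e12 - 1*e13 + 3*e23


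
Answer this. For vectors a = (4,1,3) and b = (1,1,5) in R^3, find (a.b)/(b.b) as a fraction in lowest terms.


Projection coefficient = (a . b) / (b . b)
a . b = 4*1 + 1*1 + 3*5
= 4 + 1 + 15 = 20
b . b = 1^2 + 1^2 + 5^2
= 1 + 1 + 25 = 27
Coefficient = 20/27
In lowest terms: 20/27


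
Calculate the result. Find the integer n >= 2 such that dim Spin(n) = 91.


dim Spin(n) = dim so(n) = n(n-1)/2.
Solve n(n-1)/2 = 91, i.e. n^2 - n - 182 = 0.
Discriminant = 1 + 8*91 = 729
n = (1 + sqrt(729))/2 = (1 + 27)/2 = 14


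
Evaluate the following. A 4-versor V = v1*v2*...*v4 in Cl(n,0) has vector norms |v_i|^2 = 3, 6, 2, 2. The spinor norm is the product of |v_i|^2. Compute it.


Spinor norm N(V) = |v1|^2 * |v2|^2 * ... * |v4|^2
= 3 * 6 * 2 * 2
Running product: 3, 18, 36, 72
N(V) = 72


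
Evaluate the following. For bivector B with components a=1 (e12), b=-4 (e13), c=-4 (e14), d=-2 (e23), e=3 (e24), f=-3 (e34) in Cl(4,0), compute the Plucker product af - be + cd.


Plucker relation: af - be + cd
a*f = 1*(-3) = -3
b*e = (-4)*3 = -12
c*d = (-4)*(-2) = 8
af - be + cd = -3 - (-12) + 8
= 17


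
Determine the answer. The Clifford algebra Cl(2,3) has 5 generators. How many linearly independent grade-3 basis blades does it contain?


Number of grade-k basis blades in Cl(p,q) with n = p + q is C(n, k).
n = 2 + 3 = 5
C(5, 3) = 5! / (3! * 2!)
= 120 / (6 * 2)
= 10


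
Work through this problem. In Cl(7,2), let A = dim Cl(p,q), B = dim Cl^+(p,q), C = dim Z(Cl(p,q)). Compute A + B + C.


n = 7 + 2 = 9
Total dim = 2^9 = 512
Even subalgebra dim = 2^8 = 256
n is odd, so center dim = 2
Sum = 512 + 256 + 2 = 770


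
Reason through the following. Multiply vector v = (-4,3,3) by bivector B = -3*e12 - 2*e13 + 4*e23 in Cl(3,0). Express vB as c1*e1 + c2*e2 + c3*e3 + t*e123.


vB has grade-1 (vector) and grade-3 (trivector) parts: vB = (v _| B) + (v ^ B).
Vector part <vB>_1:
  e1: -v2*b12 - v3*b13 = -(3)*(-3) - (3)*(-2) = 15
  e2: v1*b12 - v3*b23 = (-4)*(-3) - (3)*(4) = 0
  e3: v1*b13 + v2*b23 = (-4)*(-2) + (3)*(4) = 20
Trivector part <vB>_3:
  e123: v1*b23 - v2*b13 + v3*b12 = (-4)*(4) - (3)*(-2) + (3)*(-3) = -19
vB = 15*e1 + 0*e2 + 20*e3 - 19*e123
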